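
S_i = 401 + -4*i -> [401, 397, 393, 389, 385]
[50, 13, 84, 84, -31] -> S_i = Random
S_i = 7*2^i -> [7, 14, 28, 56, 112]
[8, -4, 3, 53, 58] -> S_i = Random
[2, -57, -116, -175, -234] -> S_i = 2 + -59*i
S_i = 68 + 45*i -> [68, 113, 158, 203, 248]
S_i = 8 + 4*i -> [8, 12, 16, 20, 24]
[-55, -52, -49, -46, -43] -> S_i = -55 + 3*i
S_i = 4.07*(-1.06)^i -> [4.07, -4.31, 4.57, -4.85, 5.14]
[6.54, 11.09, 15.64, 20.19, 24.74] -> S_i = 6.54 + 4.55*i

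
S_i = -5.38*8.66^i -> [-5.38, -46.59, -403.48, -3494.11, -30258.95]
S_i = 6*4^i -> [6, 24, 96, 384, 1536]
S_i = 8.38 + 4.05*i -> [8.38, 12.43, 16.48, 20.53, 24.58]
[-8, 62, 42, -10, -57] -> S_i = Random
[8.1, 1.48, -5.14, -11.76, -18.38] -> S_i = 8.10 + -6.62*i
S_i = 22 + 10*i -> [22, 32, 42, 52, 62]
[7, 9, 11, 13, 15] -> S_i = 7 + 2*i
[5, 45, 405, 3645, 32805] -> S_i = 5*9^i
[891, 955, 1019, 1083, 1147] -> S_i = 891 + 64*i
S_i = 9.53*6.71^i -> [9.53, 63.95, 429.08, 2879.12, 19318.93]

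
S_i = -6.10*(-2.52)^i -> [-6.1, 15.37, -38.74, 97.62, -246.0]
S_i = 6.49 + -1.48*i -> [6.49, 5.01, 3.53, 2.05, 0.57]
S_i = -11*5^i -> [-11, -55, -275, -1375, -6875]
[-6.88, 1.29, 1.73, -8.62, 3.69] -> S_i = Random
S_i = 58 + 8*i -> [58, 66, 74, 82, 90]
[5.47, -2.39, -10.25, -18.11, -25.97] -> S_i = 5.47 + -7.86*i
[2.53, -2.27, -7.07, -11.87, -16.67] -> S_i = 2.53 + -4.80*i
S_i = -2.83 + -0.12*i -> [-2.83, -2.95, -3.07, -3.19, -3.31]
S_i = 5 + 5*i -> [5, 10, 15, 20, 25]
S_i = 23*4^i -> [23, 92, 368, 1472, 5888]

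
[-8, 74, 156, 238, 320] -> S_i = -8 + 82*i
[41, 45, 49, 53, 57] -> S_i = 41 + 4*i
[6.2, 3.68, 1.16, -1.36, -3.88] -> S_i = 6.20 + -2.52*i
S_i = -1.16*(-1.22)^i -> [-1.16, 1.42, -1.73, 2.11, -2.57]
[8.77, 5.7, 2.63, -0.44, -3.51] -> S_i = 8.77 + -3.07*i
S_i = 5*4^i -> [5, 20, 80, 320, 1280]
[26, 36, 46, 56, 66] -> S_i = 26 + 10*i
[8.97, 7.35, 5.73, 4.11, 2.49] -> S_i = 8.97 + -1.62*i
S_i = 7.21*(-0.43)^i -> [7.21, -3.1, 1.33, -0.57, 0.25]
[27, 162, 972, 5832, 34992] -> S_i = 27*6^i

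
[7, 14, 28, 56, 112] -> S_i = 7*2^i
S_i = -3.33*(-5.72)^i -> [-3.33, 19.05, -108.95, 623.21, -3564.74]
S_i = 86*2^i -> [86, 172, 344, 688, 1376]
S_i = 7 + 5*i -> [7, 12, 17, 22, 27]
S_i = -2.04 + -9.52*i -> [-2.04, -11.56, -21.08, -30.6, -40.12]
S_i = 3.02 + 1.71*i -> [3.02, 4.73, 6.44, 8.15, 9.86]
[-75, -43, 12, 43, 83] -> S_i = Random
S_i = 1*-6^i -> [1, -6, 36, -216, 1296]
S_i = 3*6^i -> [3, 18, 108, 648, 3888]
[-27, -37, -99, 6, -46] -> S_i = Random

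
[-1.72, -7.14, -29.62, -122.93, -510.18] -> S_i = -1.72*4.15^i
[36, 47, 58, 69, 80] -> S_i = 36 + 11*i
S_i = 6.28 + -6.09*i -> [6.28, 0.19, -5.9, -11.99, -18.08]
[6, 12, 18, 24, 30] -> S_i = 6 + 6*i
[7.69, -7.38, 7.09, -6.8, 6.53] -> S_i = 7.69*(-0.96)^i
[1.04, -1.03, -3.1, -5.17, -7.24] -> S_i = 1.04 + -2.07*i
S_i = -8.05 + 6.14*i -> [-8.05, -1.91, 4.23, 10.37, 16.51]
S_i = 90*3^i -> [90, 270, 810, 2430, 7290]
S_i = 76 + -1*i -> [76, 75, 74, 73, 72]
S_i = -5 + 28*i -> [-5, 23, 51, 79, 107]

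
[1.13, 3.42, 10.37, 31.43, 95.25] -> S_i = 1.13*3.03^i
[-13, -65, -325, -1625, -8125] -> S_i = -13*5^i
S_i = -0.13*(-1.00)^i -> [-0.13, 0.13, -0.13, 0.13, -0.13]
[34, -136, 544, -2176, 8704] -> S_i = 34*-4^i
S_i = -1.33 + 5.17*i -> [-1.33, 3.84, 9.01, 14.18, 19.35]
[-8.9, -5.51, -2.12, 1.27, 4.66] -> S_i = -8.90 + 3.39*i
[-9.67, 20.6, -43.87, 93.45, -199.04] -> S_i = -9.67*(-2.13)^i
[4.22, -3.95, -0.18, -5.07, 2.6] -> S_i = Random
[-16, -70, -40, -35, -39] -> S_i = Random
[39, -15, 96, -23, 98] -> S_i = Random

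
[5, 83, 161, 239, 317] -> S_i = 5 + 78*i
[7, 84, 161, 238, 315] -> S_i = 7 + 77*i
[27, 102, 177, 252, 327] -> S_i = 27 + 75*i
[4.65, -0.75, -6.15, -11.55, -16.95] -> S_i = 4.65 + -5.40*i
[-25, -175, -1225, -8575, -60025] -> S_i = -25*7^i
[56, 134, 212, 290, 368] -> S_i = 56 + 78*i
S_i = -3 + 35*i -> [-3, 32, 67, 102, 137]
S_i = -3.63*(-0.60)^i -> [-3.63, 2.18, -1.31, 0.78, -0.47]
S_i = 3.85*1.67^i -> [3.85, 6.43, 10.74, 17.93, 29.95]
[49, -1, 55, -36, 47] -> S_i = Random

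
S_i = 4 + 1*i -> [4, 5, 6, 7, 8]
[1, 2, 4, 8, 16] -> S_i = 1*2^i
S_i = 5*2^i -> [5, 10, 20, 40, 80]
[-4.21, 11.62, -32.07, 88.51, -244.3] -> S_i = -4.21*(-2.76)^i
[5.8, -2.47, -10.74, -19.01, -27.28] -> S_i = 5.80 + -8.27*i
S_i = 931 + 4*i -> [931, 935, 939, 943, 947]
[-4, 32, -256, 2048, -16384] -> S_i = -4*-8^i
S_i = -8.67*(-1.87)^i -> [-8.67, 16.21, -30.32, 56.69, -106.02]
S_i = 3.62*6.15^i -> [3.62, 22.26, 136.92, 842.04, 5178.56]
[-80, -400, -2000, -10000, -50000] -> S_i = -80*5^i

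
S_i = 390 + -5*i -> [390, 385, 380, 375, 370]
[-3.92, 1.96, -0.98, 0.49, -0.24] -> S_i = -3.92*(-0.50)^i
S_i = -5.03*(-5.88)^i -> [-5.03, 29.58, -173.91, 1022.59, -6012.81]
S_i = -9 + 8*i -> [-9, -1, 7, 15, 23]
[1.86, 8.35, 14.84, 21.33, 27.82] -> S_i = 1.86 + 6.49*i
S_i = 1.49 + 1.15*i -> [1.49, 2.64, 3.79, 4.94, 6.09]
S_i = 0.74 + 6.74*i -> [0.74, 7.48, 14.22, 20.96, 27.7]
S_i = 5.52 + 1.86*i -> [5.52, 7.38, 9.24, 11.1, 12.96]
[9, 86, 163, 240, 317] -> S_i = 9 + 77*i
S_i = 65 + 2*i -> [65, 67, 69, 71, 73]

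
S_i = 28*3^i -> [28, 84, 252, 756, 2268]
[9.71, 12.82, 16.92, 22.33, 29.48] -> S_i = 9.71*1.32^i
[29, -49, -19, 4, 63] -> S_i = Random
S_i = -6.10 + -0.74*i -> [-6.1, -6.84, -7.58, -8.32, -9.06]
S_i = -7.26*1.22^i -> [-7.26, -8.86, -10.81, -13.18, -16.08]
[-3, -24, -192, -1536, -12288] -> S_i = -3*8^i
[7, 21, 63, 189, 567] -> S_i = 7*3^i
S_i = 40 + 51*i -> [40, 91, 142, 193, 244]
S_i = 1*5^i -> [1, 5, 25, 125, 625]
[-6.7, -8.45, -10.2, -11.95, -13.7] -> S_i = -6.70 + -1.75*i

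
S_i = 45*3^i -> [45, 135, 405, 1215, 3645]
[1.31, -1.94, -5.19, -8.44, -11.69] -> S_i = 1.31 + -3.25*i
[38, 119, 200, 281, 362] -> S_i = 38 + 81*i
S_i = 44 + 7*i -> [44, 51, 58, 65, 72]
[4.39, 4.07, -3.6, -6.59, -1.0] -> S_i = Random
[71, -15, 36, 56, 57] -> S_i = Random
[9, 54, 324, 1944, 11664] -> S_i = 9*6^i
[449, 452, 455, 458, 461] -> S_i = 449 + 3*i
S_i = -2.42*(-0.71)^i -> [-2.42, 1.72, -1.22, 0.87, -0.61]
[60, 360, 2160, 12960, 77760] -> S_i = 60*6^i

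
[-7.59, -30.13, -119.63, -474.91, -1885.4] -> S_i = -7.59*3.97^i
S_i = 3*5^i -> [3, 15, 75, 375, 1875]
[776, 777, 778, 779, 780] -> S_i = 776 + 1*i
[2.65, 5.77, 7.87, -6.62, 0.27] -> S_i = Random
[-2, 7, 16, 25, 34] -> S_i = -2 + 9*i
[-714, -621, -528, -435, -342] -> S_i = -714 + 93*i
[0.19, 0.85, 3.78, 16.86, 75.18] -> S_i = 0.19*4.46^i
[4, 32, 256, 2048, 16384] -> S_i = 4*8^i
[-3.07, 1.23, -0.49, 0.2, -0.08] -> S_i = -3.07*(-0.40)^i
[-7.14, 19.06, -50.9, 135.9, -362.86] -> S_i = -7.14*(-2.67)^i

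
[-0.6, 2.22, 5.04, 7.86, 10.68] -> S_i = -0.60 + 2.82*i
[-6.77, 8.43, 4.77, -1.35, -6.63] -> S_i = Random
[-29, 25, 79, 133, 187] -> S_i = -29 + 54*i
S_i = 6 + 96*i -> [6, 102, 198, 294, 390]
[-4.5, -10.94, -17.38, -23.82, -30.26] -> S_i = -4.50 + -6.44*i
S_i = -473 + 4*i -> [-473, -469, -465, -461, -457]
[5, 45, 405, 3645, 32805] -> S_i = 5*9^i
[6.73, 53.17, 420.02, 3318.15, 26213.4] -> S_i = 6.73*7.90^i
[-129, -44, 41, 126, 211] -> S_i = -129 + 85*i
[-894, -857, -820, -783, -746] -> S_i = -894 + 37*i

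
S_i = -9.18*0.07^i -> [-9.18, -0.64, -0.04, -0.0, -0.0]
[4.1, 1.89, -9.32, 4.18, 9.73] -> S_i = Random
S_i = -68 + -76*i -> [-68, -144, -220, -296, -372]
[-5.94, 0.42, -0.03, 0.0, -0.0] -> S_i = -5.94*(-0.07)^i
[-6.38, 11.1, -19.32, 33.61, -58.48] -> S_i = -6.38*(-1.74)^i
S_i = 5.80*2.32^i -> [5.8, 13.46, 31.22, 72.43, 168.03]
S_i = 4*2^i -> [4, 8, 16, 32, 64]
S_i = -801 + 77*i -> [-801, -724, -647, -570, -493]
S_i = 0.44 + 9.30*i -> [0.44, 9.74, 19.04, 28.34, 37.64]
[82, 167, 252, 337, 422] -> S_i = 82 + 85*i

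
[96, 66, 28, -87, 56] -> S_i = Random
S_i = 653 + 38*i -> [653, 691, 729, 767, 805]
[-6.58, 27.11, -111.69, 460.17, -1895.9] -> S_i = -6.58*(-4.12)^i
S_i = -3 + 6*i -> [-3, 3, 9, 15, 21]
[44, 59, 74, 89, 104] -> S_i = 44 + 15*i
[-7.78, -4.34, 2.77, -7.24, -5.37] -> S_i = Random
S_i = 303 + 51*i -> [303, 354, 405, 456, 507]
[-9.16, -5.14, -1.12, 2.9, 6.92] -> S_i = -9.16 + 4.02*i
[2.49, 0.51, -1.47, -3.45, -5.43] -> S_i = 2.49 + -1.98*i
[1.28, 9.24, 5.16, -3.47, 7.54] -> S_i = Random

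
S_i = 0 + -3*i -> [0, -3, -6, -9, -12]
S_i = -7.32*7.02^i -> [-7.32, -51.39, -360.73, -2532.34, -17777.04]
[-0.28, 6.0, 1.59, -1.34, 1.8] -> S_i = Random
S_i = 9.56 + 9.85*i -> [9.56, 19.41, 29.26, 39.11, 48.96]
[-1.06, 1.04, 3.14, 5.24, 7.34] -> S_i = -1.06 + 2.10*i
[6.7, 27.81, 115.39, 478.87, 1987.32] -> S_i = 6.70*4.15^i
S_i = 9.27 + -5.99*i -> [9.27, 3.28, -2.71, -8.7, -14.69]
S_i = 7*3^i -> [7, 21, 63, 189, 567]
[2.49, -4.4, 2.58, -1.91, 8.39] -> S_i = Random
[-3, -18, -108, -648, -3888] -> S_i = -3*6^i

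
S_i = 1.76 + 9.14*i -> [1.76, 10.9, 20.04, 29.18, 38.32]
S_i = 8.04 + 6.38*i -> [8.04, 14.42, 20.8, 27.18, 33.56]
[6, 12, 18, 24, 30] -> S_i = 6 + 6*i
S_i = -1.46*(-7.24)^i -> [-1.46, 10.57, -76.53, 554.07, -4011.5]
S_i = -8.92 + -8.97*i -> [-8.92, -17.89, -26.86, -35.83, -44.8]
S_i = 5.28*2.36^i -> [5.28, 12.46, 29.41, 69.4, 163.79]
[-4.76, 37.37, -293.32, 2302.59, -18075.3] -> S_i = -4.76*(-7.85)^i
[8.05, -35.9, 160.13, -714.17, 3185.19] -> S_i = 8.05*(-4.46)^i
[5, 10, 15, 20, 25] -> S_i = 5 + 5*i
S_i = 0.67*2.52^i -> [0.67, 1.69, 4.25, 10.72, 27.02]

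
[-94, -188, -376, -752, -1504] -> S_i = -94*2^i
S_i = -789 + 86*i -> [-789, -703, -617, -531, -445]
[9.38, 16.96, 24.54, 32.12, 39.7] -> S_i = 9.38 + 7.58*i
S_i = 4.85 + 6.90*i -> [4.85, 11.75, 18.65, 25.55, 32.45]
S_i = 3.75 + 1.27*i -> [3.75, 5.02, 6.29, 7.56, 8.83]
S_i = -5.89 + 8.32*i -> [-5.89, 2.43, 10.75, 19.07, 27.39]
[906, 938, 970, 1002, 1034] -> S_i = 906 + 32*i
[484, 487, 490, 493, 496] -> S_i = 484 + 3*i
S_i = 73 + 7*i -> [73, 80, 87, 94, 101]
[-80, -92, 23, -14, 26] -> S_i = Random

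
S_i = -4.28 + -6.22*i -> [-4.28, -10.5, -16.72, -22.94, -29.16]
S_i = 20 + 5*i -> [20, 25, 30, 35, 40]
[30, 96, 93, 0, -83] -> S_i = Random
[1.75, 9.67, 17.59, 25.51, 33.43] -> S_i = 1.75 + 7.92*i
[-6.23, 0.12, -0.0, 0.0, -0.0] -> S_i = -6.23*(-0.02)^i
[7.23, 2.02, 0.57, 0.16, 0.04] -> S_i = 7.23*0.28^i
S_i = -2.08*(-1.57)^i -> [-2.08, 3.27, -5.13, 8.05, -12.64]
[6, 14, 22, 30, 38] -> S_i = 6 + 8*i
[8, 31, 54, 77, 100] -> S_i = 8 + 23*i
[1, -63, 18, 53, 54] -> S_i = Random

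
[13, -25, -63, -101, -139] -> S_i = 13 + -38*i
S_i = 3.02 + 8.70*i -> [3.02, 11.72, 20.42, 29.12, 37.82]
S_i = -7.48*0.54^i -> [-7.48, -4.04, -2.18, -1.18, -0.64]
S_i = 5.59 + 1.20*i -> [5.59, 6.79, 7.99, 9.19, 10.39]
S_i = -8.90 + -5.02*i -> [-8.9, -13.92, -18.94, -23.96, -28.98]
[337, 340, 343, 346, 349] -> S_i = 337 + 3*i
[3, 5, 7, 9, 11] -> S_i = 3 + 2*i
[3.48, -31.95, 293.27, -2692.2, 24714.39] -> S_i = 3.48*(-9.18)^i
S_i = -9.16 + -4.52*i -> [-9.16, -13.68, -18.2, -22.72, -27.24]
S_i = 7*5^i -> [7, 35, 175, 875, 4375]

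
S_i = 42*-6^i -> [42, -252, 1512, -9072, 54432]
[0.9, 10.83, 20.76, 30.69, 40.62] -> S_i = 0.90 + 9.93*i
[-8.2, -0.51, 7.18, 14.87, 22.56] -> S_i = -8.20 + 7.69*i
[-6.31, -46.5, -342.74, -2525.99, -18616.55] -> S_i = -6.31*7.37^i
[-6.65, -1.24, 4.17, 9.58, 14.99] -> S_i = -6.65 + 5.41*i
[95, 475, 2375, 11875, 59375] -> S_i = 95*5^i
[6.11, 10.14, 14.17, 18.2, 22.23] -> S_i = 6.11 + 4.03*i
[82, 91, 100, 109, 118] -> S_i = 82 + 9*i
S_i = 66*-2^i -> [66, -132, 264, -528, 1056]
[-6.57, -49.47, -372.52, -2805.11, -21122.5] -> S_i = -6.57*7.53^i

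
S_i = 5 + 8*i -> [5, 13, 21, 29, 37]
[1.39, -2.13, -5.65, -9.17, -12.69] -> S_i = 1.39 + -3.52*i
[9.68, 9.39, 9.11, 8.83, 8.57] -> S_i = 9.68*0.97^i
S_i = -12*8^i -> [-12, -96, -768, -6144, -49152]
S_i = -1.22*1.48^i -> [-1.22, -1.81, -2.67, -3.95, -5.85]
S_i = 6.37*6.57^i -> [6.37, 41.85, 274.96, 1806.49, 11868.64]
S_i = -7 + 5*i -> [-7, -2, 3, 8, 13]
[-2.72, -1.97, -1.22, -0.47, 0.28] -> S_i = -2.72 + 0.75*i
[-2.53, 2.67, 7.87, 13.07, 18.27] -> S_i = -2.53 + 5.20*i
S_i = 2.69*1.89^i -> [2.69, 5.08, 9.61, 18.16, 34.32]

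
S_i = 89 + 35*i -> [89, 124, 159, 194, 229]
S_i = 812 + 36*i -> [812, 848, 884, 920, 956]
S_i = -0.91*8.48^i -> [-0.91, -7.72, -65.44, -554.92, -4705.71]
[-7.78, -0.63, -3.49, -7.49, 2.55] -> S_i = Random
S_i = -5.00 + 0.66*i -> [-5.0, -4.34, -3.68, -3.02, -2.36]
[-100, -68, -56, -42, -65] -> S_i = Random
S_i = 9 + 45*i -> [9, 54, 99, 144, 189]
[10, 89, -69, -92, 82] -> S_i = Random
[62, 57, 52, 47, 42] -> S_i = 62 + -5*i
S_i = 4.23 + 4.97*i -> [4.23, 9.2, 14.17, 19.14, 24.11]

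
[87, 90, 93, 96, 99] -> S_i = 87 + 3*i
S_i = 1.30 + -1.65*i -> [1.3, -0.35, -2.0, -3.65, -5.3]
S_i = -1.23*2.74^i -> [-1.23, -3.37, -9.23, -25.3, -69.33]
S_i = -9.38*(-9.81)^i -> [-9.38, 92.02, -902.69, 8855.43, -86871.81]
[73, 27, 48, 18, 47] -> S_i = Random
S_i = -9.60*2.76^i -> [-9.6, -26.5, -73.13, -201.84, -557.07]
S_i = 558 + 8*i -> [558, 566, 574, 582, 590]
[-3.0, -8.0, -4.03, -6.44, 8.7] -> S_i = Random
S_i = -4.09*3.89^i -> [-4.09, -15.91, -61.89, -240.75, -936.53]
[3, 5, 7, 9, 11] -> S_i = 3 + 2*i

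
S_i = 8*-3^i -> [8, -24, 72, -216, 648]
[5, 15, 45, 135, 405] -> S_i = 5*3^i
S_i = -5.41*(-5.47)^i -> [-5.41, 29.59, -161.87, 885.44, -4843.36]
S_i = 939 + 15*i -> [939, 954, 969, 984, 999]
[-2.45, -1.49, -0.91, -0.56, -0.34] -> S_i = -2.45*0.61^i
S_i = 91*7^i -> [91, 637, 4459, 31213, 218491]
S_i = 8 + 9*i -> [8, 17, 26, 35, 44]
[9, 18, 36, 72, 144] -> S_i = 9*2^i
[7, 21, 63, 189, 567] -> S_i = 7*3^i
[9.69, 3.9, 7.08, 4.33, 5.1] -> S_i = Random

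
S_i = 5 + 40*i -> [5, 45, 85, 125, 165]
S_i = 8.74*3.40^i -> [8.74, 29.72, 101.03, 343.52, 1167.96]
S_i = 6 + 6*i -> [6, 12, 18, 24, 30]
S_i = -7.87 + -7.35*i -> [-7.87, -15.22, -22.57, -29.92, -37.27]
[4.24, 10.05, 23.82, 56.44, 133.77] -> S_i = 4.24*2.37^i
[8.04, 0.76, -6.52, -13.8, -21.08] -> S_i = 8.04 + -7.28*i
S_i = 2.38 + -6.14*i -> [2.38, -3.76, -9.9, -16.04, -22.18]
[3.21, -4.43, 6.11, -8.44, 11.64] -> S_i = 3.21*(-1.38)^i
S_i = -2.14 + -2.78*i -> [-2.14, -4.92, -7.7, -10.48, -13.26]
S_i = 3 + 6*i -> [3, 9, 15, 21, 27]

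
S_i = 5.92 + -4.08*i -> [5.92, 1.84, -2.24, -6.32, -10.4]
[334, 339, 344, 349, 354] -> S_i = 334 + 5*i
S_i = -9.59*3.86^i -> [-9.59, -37.02, -142.89, -551.54, -2128.96]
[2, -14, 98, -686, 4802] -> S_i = 2*-7^i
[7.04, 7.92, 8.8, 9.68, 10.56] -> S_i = 7.04 + 0.88*i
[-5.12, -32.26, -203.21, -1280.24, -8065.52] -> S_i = -5.12*6.30^i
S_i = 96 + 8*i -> [96, 104, 112, 120, 128]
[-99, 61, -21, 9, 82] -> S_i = Random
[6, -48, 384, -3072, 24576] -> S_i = 6*-8^i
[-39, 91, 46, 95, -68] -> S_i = Random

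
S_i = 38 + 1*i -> [38, 39, 40, 41, 42]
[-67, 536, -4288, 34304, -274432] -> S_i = -67*-8^i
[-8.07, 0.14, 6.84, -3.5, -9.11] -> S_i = Random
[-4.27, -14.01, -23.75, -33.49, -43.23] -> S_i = -4.27 + -9.74*i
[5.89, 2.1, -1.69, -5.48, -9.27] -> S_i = 5.89 + -3.79*i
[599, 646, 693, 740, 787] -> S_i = 599 + 47*i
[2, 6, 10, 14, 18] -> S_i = 2 + 4*i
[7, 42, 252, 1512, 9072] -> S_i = 7*6^i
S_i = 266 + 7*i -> [266, 273, 280, 287, 294]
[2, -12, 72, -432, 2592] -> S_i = 2*-6^i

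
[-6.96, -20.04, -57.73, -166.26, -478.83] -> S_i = -6.96*2.88^i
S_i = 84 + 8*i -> [84, 92, 100, 108, 116]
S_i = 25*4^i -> [25, 100, 400, 1600, 6400]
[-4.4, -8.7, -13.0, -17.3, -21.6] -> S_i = -4.40 + -4.30*i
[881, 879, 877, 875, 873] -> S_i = 881 + -2*i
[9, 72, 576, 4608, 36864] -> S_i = 9*8^i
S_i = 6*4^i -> [6, 24, 96, 384, 1536]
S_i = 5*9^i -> [5, 45, 405, 3645, 32805]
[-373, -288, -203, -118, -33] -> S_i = -373 + 85*i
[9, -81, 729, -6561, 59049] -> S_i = 9*-9^i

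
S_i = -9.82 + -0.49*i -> [-9.82, -10.31, -10.8, -11.29, -11.78]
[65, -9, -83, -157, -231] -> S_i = 65 + -74*i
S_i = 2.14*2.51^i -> [2.14, 5.37, 13.48, 33.84, 84.94]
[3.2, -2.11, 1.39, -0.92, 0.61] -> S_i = 3.20*(-0.66)^i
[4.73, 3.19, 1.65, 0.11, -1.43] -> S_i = 4.73 + -1.54*i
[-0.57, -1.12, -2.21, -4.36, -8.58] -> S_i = -0.57*1.97^i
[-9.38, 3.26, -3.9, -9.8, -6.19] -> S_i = Random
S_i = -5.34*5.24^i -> [-5.34, -27.98, -146.62, -768.31, -4025.93]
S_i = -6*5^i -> [-6, -30, -150, -750, -3750]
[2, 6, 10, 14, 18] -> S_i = 2 + 4*i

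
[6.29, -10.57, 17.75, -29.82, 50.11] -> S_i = 6.29*(-1.68)^i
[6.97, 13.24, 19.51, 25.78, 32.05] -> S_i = 6.97 + 6.27*i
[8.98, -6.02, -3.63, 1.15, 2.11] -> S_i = Random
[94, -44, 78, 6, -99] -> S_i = Random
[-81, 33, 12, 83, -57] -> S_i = Random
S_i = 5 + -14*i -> [5, -9, -23, -37, -51]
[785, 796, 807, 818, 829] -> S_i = 785 + 11*i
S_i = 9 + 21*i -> [9, 30, 51, 72, 93]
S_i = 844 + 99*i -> [844, 943, 1042, 1141, 1240]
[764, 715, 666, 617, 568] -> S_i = 764 + -49*i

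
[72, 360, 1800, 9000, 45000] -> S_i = 72*5^i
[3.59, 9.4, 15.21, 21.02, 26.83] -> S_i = 3.59 + 5.81*i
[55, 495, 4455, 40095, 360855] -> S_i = 55*9^i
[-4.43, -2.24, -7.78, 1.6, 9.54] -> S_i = Random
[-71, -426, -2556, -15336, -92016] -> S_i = -71*6^i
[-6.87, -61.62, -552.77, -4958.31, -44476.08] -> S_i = -6.87*8.97^i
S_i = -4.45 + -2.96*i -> [-4.45, -7.41, -10.37, -13.33, -16.29]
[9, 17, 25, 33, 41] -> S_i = 9 + 8*i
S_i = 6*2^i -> [6, 12, 24, 48, 96]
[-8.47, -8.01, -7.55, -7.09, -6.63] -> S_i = -8.47 + 0.46*i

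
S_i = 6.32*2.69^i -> [6.32, 17.0, 45.73, 123.02, 330.92]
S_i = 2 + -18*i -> [2, -16, -34, -52, -70]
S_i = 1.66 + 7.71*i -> [1.66, 9.37, 17.08, 24.79, 32.5]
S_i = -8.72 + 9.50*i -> [-8.72, 0.78, 10.28, 19.78, 29.28]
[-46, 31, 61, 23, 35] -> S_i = Random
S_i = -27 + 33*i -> [-27, 6, 39, 72, 105]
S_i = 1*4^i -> [1, 4, 16, 64, 256]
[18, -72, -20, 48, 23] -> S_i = Random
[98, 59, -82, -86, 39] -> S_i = Random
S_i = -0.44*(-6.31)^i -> [-0.44, 2.78, -17.52, 110.55, -697.54]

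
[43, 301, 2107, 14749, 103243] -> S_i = 43*7^i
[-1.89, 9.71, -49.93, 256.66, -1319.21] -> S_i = -1.89*(-5.14)^i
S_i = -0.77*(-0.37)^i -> [-0.77, 0.28, -0.11, 0.04, -0.01]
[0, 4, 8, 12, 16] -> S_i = 0 + 4*i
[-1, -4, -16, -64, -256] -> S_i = -1*4^i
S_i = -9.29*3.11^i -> [-9.29, -28.89, -89.85, -279.45, -869.08]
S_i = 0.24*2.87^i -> [0.24, 0.69, 1.98, 5.67, 16.28]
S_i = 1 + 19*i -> [1, 20, 39, 58, 77]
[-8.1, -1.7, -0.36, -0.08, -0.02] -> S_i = -8.10*0.21^i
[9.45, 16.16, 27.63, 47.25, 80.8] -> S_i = 9.45*1.71^i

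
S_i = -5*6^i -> [-5, -30, -180, -1080, -6480]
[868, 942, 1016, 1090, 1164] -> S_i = 868 + 74*i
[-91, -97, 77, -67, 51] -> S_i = Random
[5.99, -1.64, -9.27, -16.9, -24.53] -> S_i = 5.99 + -7.63*i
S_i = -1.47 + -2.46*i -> [-1.47, -3.93, -6.39, -8.85, -11.31]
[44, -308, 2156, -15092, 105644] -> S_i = 44*-7^i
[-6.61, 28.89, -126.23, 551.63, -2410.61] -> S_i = -6.61*(-4.37)^i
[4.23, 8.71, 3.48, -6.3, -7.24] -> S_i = Random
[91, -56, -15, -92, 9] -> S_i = Random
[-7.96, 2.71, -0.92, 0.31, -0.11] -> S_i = -7.96*(-0.34)^i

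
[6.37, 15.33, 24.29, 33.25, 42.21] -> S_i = 6.37 + 8.96*i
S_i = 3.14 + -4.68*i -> [3.14, -1.54, -6.22, -10.9, -15.58]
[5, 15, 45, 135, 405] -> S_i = 5*3^i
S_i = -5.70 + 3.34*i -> [-5.7, -2.36, 0.98, 4.32, 7.66]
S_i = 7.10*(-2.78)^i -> [7.1, -19.74, 54.87, -152.54, 424.07]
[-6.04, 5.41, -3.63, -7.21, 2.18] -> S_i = Random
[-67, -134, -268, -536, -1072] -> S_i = -67*2^i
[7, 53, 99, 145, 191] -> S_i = 7 + 46*i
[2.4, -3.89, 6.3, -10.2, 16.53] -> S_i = 2.40*(-1.62)^i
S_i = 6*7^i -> [6, 42, 294, 2058, 14406]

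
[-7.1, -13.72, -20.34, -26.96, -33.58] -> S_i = -7.10 + -6.62*i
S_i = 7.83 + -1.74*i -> [7.83, 6.09, 4.35, 2.61, 0.87]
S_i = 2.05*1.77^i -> [2.05, 3.63, 6.42, 11.37, 20.12]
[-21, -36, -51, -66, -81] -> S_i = -21 + -15*i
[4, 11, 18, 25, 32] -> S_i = 4 + 7*i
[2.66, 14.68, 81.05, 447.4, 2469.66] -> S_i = 2.66*5.52^i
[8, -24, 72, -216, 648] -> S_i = 8*-3^i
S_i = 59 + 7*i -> [59, 66, 73, 80, 87]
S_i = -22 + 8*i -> [-22, -14, -6, 2, 10]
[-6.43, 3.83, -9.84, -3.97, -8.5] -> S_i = Random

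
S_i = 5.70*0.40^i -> [5.7, 2.28, 0.91, 0.36, 0.15]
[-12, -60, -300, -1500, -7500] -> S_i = -12*5^i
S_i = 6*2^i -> [6, 12, 24, 48, 96]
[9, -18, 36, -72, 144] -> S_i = 9*-2^i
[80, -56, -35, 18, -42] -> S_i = Random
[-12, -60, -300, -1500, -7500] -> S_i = -12*5^i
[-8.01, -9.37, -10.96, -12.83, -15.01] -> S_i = -8.01*1.17^i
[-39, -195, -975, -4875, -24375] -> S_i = -39*5^i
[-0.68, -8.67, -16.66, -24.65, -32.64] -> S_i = -0.68 + -7.99*i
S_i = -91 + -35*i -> [-91, -126, -161, -196, -231]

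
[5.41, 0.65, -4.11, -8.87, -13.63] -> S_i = 5.41 + -4.76*i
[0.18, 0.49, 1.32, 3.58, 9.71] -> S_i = 0.18*2.71^i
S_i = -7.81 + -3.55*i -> [-7.81, -11.36, -14.91, -18.46, -22.01]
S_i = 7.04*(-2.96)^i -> [7.04, -20.84, 61.68, -182.58, 540.43]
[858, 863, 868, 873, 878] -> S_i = 858 + 5*i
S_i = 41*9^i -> [41, 369, 3321, 29889, 269001]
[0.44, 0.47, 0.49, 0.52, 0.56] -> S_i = 0.44*1.06^i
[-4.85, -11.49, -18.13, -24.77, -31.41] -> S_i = -4.85 + -6.64*i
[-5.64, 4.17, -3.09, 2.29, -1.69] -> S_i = -5.64*(-0.74)^i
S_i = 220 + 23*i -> [220, 243, 266, 289, 312]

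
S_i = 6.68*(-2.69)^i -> [6.68, -17.97, 48.34, -130.03, 349.77]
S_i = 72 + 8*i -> [72, 80, 88, 96, 104]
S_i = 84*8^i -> [84, 672, 5376, 43008, 344064]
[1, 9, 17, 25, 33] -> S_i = 1 + 8*i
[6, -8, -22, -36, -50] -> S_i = 6 + -14*i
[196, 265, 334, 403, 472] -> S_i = 196 + 69*i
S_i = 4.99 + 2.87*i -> [4.99, 7.86, 10.73, 13.6, 16.47]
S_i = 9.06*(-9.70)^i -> [9.06, -87.88, 852.46, -8268.82, 80207.53]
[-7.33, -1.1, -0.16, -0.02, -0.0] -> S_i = -7.33*0.15^i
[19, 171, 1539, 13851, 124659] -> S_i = 19*9^i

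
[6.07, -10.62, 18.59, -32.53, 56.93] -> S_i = 6.07*(-1.75)^i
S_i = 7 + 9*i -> [7, 16, 25, 34, 43]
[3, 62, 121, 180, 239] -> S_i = 3 + 59*i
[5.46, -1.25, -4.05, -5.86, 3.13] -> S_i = Random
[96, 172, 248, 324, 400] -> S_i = 96 + 76*i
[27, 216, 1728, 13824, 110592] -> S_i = 27*8^i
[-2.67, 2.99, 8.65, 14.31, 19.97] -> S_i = -2.67 + 5.66*i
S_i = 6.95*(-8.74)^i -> [6.95, -60.74, 530.89, -4640.01, 40553.7]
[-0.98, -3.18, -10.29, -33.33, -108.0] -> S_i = -0.98*3.24^i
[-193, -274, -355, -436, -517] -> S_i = -193 + -81*i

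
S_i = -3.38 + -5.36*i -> [-3.38, -8.74, -14.1, -19.46, -24.82]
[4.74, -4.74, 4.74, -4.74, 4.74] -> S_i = 4.74*(-1.00)^i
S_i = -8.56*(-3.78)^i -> [-8.56, 32.36, -122.31, 462.33, -1747.6]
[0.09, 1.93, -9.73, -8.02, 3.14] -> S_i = Random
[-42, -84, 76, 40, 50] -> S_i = Random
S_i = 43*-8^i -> [43, -344, 2752, -22016, 176128]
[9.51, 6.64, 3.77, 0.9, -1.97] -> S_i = 9.51 + -2.87*i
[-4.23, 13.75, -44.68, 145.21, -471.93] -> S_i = -4.23*(-3.25)^i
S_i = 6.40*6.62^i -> [6.4, 42.37, 280.48, 1856.75, 12291.7]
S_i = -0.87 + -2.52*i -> [-0.87, -3.39, -5.91, -8.43, -10.95]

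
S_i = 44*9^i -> [44, 396, 3564, 32076, 288684]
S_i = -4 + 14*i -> [-4, 10, 24, 38, 52]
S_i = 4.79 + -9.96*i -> [4.79, -5.17, -15.13, -25.09, -35.05]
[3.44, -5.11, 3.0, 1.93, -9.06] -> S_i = Random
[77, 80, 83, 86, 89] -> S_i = 77 + 3*i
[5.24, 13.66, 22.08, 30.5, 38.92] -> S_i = 5.24 + 8.42*i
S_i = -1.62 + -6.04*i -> [-1.62, -7.66, -13.7, -19.74, -25.78]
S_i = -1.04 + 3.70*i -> [-1.04, 2.66, 6.36, 10.06, 13.76]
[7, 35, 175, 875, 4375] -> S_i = 7*5^i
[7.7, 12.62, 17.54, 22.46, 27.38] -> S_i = 7.70 + 4.92*i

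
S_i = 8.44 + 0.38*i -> [8.44, 8.82, 9.2, 9.58, 9.96]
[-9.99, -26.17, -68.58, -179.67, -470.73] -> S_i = -9.99*2.62^i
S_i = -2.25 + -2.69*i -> [-2.25, -4.94, -7.63, -10.32, -13.01]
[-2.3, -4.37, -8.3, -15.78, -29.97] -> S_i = -2.30*1.90^i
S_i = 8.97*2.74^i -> [8.97, 24.58, 67.34, 184.52, 505.59]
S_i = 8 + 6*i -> [8, 14, 20, 26, 32]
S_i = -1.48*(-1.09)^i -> [-1.48, 1.61, -1.76, 1.92, -2.09]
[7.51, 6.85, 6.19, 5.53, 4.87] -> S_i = 7.51 + -0.66*i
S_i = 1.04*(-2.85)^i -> [1.04, -2.96, 8.45, -24.08, 68.61]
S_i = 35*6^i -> [35, 210, 1260, 7560, 45360]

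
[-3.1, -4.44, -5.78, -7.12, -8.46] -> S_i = -3.10 + -1.34*i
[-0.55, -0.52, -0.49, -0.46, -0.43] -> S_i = -0.55*0.94^i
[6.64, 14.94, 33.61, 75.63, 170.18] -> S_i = 6.64*2.25^i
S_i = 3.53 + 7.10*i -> [3.53, 10.63, 17.73, 24.83, 31.93]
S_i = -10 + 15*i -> [-10, 5, 20, 35, 50]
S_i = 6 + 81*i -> [6, 87, 168, 249, 330]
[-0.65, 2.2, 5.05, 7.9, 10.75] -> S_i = -0.65 + 2.85*i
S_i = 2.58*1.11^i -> [2.58, 2.86, 3.18, 3.53, 3.92]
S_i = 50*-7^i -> [50, -350, 2450, -17150, 120050]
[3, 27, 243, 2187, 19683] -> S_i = 3*9^i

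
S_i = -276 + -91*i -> [-276, -367, -458, -549, -640]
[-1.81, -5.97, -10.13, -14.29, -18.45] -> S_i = -1.81 + -4.16*i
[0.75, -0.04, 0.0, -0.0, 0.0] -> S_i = 0.75*(-0.06)^i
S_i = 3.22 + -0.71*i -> [3.22, 2.51, 1.8, 1.09, 0.38]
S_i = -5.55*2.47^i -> [-5.55, -13.71, -33.86, -83.63, -206.58]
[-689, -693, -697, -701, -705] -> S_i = -689 + -4*i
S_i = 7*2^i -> [7, 14, 28, 56, 112]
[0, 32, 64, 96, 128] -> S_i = 0 + 32*i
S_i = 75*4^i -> [75, 300, 1200, 4800, 19200]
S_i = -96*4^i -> [-96, -384, -1536, -6144, -24576]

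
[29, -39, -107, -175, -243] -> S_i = 29 + -68*i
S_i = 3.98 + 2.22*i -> [3.98, 6.2, 8.42, 10.64, 12.86]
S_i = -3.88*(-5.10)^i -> [-3.88, 19.79, -100.92, 514.69, -2624.9]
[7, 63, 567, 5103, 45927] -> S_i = 7*9^i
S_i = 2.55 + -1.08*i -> [2.55, 1.47, 0.39, -0.69, -1.77]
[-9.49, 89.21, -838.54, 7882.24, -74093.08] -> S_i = -9.49*(-9.40)^i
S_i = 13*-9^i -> [13, -117, 1053, -9477, 85293]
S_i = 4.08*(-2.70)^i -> [4.08, -11.02, 29.74, -80.31, 216.83]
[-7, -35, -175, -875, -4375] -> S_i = -7*5^i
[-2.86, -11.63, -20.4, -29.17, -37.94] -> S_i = -2.86 + -8.77*i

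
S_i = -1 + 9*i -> [-1, 8, 17, 26, 35]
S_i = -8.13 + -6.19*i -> [-8.13, -14.32, -20.51, -26.7, -32.89]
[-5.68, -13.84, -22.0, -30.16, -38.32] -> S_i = -5.68 + -8.16*i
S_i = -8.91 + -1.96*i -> [-8.91, -10.87, -12.83, -14.79, -16.75]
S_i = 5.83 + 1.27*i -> [5.83, 7.1, 8.37, 9.64, 10.91]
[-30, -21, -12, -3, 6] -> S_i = -30 + 9*i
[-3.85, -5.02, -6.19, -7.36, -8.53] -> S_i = -3.85 + -1.17*i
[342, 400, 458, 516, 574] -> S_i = 342 + 58*i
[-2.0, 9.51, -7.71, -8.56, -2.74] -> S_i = Random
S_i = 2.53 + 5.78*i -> [2.53, 8.31, 14.09, 19.87, 25.65]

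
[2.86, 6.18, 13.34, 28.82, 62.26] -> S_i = 2.86*2.16^i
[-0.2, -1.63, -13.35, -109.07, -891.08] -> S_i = -0.20*8.17^i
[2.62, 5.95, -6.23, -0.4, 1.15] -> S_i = Random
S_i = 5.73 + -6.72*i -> [5.73, -0.99, -7.71, -14.43, -21.15]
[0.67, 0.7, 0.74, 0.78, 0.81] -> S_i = 0.67*1.05^i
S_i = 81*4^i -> [81, 324, 1296, 5184, 20736]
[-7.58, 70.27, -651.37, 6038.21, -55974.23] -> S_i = -7.58*(-9.27)^i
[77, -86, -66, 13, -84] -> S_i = Random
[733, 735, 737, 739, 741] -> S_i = 733 + 2*i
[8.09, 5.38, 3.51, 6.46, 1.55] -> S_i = Random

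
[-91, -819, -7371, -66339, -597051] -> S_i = -91*9^i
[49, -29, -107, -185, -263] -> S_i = 49 + -78*i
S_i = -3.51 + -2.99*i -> [-3.51, -6.5, -9.49, -12.48, -15.47]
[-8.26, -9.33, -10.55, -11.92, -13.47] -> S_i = -8.26*1.13^i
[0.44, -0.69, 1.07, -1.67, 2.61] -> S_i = 0.44*(-1.56)^i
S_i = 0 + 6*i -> [0, 6, 12, 18, 24]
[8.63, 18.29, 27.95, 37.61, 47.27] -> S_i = 8.63 + 9.66*i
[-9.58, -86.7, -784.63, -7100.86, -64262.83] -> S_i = -9.58*9.05^i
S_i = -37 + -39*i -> [-37, -76, -115, -154, -193]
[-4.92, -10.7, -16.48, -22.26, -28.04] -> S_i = -4.92 + -5.78*i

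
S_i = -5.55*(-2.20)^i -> [-5.55, 12.21, -26.86, 59.1, -130.01]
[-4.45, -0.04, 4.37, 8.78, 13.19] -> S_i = -4.45 + 4.41*i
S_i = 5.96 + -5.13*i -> [5.96, 0.83, -4.3, -9.43, -14.56]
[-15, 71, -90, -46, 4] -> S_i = Random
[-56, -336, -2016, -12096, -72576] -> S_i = -56*6^i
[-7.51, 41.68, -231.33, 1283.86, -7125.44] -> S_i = -7.51*(-5.55)^i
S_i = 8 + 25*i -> [8, 33, 58, 83, 108]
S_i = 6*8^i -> [6, 48, 384, 3072, 24576]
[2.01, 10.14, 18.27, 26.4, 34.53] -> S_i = 2.01 + 8.13*i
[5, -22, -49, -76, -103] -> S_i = 5 + -27*i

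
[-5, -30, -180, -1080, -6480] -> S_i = -5*6^i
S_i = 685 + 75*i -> [685, 760, 835, 910, 985]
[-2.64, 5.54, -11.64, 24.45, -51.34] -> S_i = -2.64*(-2.10)^i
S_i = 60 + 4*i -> [60, 64, 68, 72, 76]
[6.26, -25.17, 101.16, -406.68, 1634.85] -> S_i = 6.26*(-4.02)^i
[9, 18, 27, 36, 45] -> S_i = 9 + 9*i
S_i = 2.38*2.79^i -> [2.38, 6.64, 18.53, 51.69, 144.21]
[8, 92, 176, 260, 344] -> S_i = 8 + 84*i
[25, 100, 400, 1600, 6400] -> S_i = 25*4^i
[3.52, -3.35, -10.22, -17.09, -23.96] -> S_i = 3.52 + -6.87*i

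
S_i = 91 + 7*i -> [91, 98, 105, 112, 119]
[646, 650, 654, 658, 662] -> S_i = 646 + 4*i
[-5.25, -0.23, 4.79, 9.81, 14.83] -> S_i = -5.25 + 5.02*i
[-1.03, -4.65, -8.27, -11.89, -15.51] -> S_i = -1.03 + -3.62*i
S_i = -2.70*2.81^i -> [-2.7, -7.59, -21.32, -59.91, -168.34]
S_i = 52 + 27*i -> [52, 79, 106, 133, 160]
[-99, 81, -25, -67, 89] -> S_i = Random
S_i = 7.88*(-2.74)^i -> [7.88, -21.59, 59.16, -162.1, 444.15]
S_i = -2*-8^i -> [-2, 16, -128, 1024, -8192]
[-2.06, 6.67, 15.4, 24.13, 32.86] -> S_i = -2.06 + 8.73*i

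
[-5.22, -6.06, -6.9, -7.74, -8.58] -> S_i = -5.22 + -0.84*i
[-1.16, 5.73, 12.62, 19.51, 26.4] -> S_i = -1.16 + 6.89*i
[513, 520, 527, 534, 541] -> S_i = 513 + 7*i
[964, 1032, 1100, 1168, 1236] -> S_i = 964 + 68*i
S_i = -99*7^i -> [-99, -693, -4851, -33957, -237699]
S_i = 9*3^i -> [9, 27, 81, 243, 729]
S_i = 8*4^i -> [8, 32, 128, 512, 2048]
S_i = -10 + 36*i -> [-10, 26, 62, 98, 134]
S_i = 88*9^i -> [88, 792, 7128, 64152, 577368]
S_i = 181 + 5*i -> [181, 186, 191, 196, 201]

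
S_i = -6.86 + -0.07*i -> [-6.86, -6.93, -7.0, -7.07, -7.14]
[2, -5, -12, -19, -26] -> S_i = 2 + -7*i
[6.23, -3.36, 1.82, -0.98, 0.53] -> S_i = 6.23*(-0.54)^i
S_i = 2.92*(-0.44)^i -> [2.92, -1.28, 0.57, -0.25, 0.11]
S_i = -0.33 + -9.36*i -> [-0.33, -9.69, -19.05, -28.41, -37.77]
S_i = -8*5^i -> [-8, -40, -200, -1000, -5000]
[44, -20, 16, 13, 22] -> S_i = Random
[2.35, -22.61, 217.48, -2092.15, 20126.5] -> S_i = 2.35*(-9.62)^i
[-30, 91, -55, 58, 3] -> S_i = Random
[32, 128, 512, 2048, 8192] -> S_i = 32*4^i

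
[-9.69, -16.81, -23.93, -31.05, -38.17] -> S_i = -9.69 + -7.12*i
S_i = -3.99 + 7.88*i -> [-3.99, 3.89, 11.77, 19.65, 27.53]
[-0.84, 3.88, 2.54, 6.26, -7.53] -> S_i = Random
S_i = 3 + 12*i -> [3, 15, 27, 39, 51]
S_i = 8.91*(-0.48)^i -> [8.91, -4.28, 2.05, -0.99, 0.47]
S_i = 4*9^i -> [4, 36, 324, 2916, 26244]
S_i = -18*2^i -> [-18, -36, -72, -144, -288]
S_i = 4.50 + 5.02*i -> [4.5, 9.52, 14.54, 19.56, 24.58]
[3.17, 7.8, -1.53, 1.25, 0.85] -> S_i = Random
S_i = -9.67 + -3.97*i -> [-9.67, -13.64, -17.61, -21.58, -25.55]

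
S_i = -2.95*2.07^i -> [-2.95, -6.11, -12.64, -26.17, -54.16]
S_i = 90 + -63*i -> [90, 27, -36, -99, -162]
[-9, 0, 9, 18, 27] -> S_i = -9 + 9*i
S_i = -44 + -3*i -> [-44, -47, -50, -53, -56]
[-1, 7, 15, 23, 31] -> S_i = -1 + 8*i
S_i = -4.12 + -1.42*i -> [-4.12, -5.54, -6.96, -8.38, -9.8]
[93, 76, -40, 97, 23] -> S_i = Random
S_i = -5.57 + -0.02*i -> [-5.57, -5.59, -5.61, -5.63, -5.65]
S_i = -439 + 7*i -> [-439, -432, -425, -418, -411]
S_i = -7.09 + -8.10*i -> [-7.09, -15.19, -23.29, -31.39, -39.49]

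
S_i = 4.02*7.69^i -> [4.02, 30.91, 237.73, 1828.12, 14058.25]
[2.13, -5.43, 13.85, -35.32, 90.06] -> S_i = 2.13*(-2.55)^i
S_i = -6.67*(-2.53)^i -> [-6.67, 16.88, -42.69, 108.02, -273.28]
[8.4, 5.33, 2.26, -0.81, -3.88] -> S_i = 8.40 + -3.07*i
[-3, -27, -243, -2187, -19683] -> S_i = -3*9^i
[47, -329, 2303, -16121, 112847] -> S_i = 47*-7^i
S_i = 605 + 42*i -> [605, 647, 689, 731, 773]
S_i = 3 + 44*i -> [3, 47, 91, 135, 179]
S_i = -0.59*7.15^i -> [-0.59, -4.22, -30.16, -215.66, -1541.97]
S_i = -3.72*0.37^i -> [-3.72, -1.38, -0.51, -0.19, -0.07]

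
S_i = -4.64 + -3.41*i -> [-4.64, -8.05, -11.46, -14.87, -18.28]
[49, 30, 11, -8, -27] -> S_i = 49 + -19*i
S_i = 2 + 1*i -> [2, 3, 4, 5, 6]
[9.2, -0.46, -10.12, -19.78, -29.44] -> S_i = 9.20 + -9.66*i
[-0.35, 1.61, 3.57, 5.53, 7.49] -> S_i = -0.35 + 1.96*i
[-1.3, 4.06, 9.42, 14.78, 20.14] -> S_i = -1.30 + 5.36*i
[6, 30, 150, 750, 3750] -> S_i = 6*5^i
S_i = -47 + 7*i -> [-47, -40, -33, -26, -19]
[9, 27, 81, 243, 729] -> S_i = 9*3^i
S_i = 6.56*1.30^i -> [6.56, 8.53, 11.09, 14.41, 18.74]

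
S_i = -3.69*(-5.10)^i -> [-3.69, 18.82, -95.98, 489.48, -2496.36]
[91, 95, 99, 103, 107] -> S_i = 91 + 4*i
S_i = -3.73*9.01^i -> [-3.73, -33.61, -302.8, -2728.24, -24581.48]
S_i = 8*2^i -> [8, 16, 32, 64, 128]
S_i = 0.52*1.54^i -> [0.52, 0.8, 1.23, 1.9, 2.92]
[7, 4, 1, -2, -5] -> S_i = 7 + -3*i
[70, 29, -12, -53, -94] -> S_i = 70 + -41*i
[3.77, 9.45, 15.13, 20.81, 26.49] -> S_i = 3.77 + 5.68*i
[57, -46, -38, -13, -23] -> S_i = Random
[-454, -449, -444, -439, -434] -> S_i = -454 + 5*i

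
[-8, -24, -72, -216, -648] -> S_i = -8*3^i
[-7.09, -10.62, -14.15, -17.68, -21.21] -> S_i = -7.09 + -3.53*i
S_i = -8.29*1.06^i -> [-8.29, -8.79, -9.31, -9.87, -10.47]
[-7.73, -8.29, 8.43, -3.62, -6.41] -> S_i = Random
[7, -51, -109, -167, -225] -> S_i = 7 + -58*i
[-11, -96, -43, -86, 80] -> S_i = Random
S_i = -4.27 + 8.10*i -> [-4.27, 3.83, 11.93, 20.03, 28.13]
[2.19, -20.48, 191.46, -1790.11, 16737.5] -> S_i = 2.19*(-9.35)^i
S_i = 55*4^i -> [55, 220, 880, 3520, 14080]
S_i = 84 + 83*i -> [84, 167, 250, 333, 416]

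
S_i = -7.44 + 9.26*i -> [-7.44, 1.82, 11.08, 20.34, 29.6]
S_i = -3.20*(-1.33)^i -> [-3.2, 4.26, -5.66, 7.53, -10.01]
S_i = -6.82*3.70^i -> [-6.82, -25.23, -93.37, -345.45, -1278.18]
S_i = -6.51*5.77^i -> [-6.51, -37.56, -216.74, -1250.57, -7215.8]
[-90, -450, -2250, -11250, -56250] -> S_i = -90*5^i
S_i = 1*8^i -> [1, 8, 64, 512, 4096]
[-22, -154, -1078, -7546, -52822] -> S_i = -22*7^i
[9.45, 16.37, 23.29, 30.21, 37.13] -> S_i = 9.45 + 6.92*i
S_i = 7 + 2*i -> [7, 9, 11, 13, 15]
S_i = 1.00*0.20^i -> [1.0, 0.2, 0.04, 0.01, 0.0]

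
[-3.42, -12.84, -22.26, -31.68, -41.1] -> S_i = -3.42 + -9.42*i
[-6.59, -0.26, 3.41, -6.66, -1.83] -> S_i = Random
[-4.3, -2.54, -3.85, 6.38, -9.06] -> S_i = Random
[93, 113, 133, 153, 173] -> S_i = 93 + 20*i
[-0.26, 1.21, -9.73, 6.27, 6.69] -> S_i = Random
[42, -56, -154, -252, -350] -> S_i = 42 + -98*i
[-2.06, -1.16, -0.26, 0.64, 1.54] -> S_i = -2.06 + 0.90*i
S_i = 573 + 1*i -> [573, 574, 575, 576, 577]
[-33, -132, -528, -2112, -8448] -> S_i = -33*4^i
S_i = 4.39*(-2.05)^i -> [4.39, -9.0, 18.45, -37.82, 77.53]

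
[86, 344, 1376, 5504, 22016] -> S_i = 86*4^i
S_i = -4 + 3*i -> [-4, -1, 2, 5, 8]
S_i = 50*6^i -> [50, 300, 1800, 10800, 64800]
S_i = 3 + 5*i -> [3, 8, 13, 18, 23]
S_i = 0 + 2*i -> [0, 2, 4, 6, 8]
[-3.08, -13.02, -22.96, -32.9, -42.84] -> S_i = -3.08 + -9.94*i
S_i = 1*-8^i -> [1, -8, 64, -512, 4096]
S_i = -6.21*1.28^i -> [-6.21, -7.95, -10.17, -13.02, -16.67]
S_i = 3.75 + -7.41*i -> [3.75, -3.66, -11.07, -18.48, -25.89]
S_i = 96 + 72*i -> [96, 168, 240, 312, 384]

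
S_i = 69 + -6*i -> [69, 63, 57, 51, 45]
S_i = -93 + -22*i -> [-93, -115, -137, -159, -181]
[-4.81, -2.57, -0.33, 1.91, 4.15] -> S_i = -4.81 + 2.24*i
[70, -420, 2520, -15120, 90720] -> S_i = 70*-6^i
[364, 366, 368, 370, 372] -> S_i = 364 + 2*i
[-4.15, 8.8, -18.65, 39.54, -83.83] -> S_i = -4.15*(-2.12)^i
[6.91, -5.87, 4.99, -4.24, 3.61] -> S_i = 6.91*(-0.85)^i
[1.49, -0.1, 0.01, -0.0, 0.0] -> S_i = 1.49*(-0.07)^i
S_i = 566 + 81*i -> [566, 647, 728, 809, 890]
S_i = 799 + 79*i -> [799, 878, 957, 1036, 1115]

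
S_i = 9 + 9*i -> [9, 18, 27, 36, 45]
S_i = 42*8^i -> [42, 336, 2688, 21504, 172032]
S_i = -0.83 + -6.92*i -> [-0.83, -7.75, -14.67, -21.59, -28.51]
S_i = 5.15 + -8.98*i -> [5.15, -3.83, -12.81, -21.79, -30.77]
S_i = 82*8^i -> [82, 656, 5248, 41984, 335872]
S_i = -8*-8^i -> [-8, 64, -512, 4096, -32768]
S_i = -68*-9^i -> [-68, 612, -5508, 49572, -446148]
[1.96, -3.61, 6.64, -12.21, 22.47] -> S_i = 1.96*(-1.84)^i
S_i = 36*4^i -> [36, 144, 576, 2304, 9216]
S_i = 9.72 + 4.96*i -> [9.72, 14.68, 19.64, 24.6, 29.56]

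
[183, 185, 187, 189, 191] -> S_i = 183 + 2*i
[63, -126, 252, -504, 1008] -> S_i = 63*-2^i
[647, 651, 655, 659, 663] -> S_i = 647 + 4*i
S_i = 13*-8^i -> [13, -104, 832, -6656, 53248]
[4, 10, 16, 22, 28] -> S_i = 4 + 6*i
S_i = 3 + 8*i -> [3, 11, 19, 27, 35]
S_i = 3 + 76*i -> [3, 79, 155, 231, 307]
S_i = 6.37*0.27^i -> [6.37, 1.72, 0.46, 0.13, 0.03]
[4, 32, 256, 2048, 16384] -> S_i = 4*8^i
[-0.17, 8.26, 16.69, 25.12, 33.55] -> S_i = -0.17 + 8.43*i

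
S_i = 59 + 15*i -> [59, 74, 89, 104, 119]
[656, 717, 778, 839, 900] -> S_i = 656 + 61*i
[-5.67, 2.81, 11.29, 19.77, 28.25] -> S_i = -5.67 + 8.48*i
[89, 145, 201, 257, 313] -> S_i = 89 + 56*i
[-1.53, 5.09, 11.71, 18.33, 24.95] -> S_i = -1.53 + 6.62*i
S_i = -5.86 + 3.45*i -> [-5.86, -2.41, 1.04, 4.49, 7.94]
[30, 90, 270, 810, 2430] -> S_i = 30*3^i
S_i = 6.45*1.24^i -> [6.45, 8.0, 9.92, 12.3, 15.25]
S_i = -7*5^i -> [-7, -35, -175, -875, -4375]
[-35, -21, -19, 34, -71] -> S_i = Random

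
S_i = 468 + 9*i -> [468, 477, 486, 495, 504]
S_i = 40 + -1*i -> [40, 39, 38, 37, 36]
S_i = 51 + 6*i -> [51, 57, 63, 69, 75]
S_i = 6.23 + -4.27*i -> [6.23, 1.96, -2.31, -6.58, -10.85]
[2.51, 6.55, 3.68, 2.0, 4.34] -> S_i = Random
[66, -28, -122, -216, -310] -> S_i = 66 + -94*i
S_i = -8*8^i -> [-8, -64, -512, -4096, -32768]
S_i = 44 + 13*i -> [44, 57, 70, 83, 96]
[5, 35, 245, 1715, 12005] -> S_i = 5*7^i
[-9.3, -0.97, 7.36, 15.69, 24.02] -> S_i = -9.30 + 8.33*i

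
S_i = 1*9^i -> [1, 9, 81, 729, 6561]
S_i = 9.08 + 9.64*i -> [9.08, 18.72, 28.36, 38.0, 47.64]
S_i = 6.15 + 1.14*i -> [6.15, 7.29, 8.43, 9.57, 10.71]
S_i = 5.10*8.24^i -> [5.1, 42.02, 346.28, 2853.33, 23511.43]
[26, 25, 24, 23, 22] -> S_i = 26 + -1*i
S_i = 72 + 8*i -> [72, 80, 88, 96, 104]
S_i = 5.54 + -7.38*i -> [5.54, -1.84, -9.22, -16.6, -23.98]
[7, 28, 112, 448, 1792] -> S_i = 7*4^i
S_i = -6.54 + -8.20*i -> [-6.54, -14.74, -22.94, -31.14, -39.34]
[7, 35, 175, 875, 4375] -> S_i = 7*5^i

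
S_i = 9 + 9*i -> [9, 18, 27, 36, 45]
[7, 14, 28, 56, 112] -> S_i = 7*2^i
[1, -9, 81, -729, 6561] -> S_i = 1*-9^i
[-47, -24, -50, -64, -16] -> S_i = Random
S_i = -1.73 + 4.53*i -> [-1.73, 2.8, 7.33, 11.86, 16.39]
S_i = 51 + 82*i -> [51, 133, 215, 297, 379]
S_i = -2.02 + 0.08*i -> [-2.02, -1.94, -1.86, -1.78, -1.7]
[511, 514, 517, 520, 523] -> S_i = 511 + 3*i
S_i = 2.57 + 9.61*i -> [2.57, 12.18, 21.79, 31.4, 41.01]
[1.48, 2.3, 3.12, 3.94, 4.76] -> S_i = 1.48 + 0.82*i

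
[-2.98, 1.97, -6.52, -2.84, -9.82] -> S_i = Random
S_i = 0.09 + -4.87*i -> [0.09, -4.78, -9.65, -14.52, -19.39]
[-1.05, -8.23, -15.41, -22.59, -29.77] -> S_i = -1.05 + -7.18*i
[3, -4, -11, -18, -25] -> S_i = 3 + -7*i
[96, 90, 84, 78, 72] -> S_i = 96 + -6*i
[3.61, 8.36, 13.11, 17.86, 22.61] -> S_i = 3.61 + 4.75*i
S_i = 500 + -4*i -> [500, 496, 492, 488, 484]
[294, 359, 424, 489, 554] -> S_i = 294 + 65*i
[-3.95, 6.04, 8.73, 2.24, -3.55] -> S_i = Random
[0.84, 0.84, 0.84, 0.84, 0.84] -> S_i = 0.84 + 0.00*i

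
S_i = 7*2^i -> [7, 14, 28, 56, 112]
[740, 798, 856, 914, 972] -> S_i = 740 + 58*i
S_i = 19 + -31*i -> [19, -12, -43, -74, -105]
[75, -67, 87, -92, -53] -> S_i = Random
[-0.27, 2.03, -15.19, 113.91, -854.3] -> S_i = -0.27*(-7.50)^i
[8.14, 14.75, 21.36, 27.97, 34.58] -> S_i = 8.14 + 6.61*i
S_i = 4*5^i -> [4, 20, 100, 500, 2500]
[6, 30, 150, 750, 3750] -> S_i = 6*5^i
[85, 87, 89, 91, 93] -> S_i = 85 + 2*i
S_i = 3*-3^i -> [3, -9, 27, -81, 243]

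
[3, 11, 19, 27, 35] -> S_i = 3 + 8*i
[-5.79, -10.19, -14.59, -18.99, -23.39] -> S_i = -5.79 + -4.40*i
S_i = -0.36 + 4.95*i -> [-0.36, 4.59, 9.54, 14.49, 19.44]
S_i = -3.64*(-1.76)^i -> [-3.64, 6.41, -11.28, 19.84, -34.93]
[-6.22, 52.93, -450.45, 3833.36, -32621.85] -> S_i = -6.22*(-8.51)^i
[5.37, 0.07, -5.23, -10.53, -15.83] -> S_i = 5.37 + -5.30*i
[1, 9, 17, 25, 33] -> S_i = 1 + 8*i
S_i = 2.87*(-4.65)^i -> [2.87, -13.35, 62.06, -288.56, 1341.82]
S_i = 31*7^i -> [31, 217, 1519, 10633, 74431]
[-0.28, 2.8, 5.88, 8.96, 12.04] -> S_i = -0.28 + 3.08*i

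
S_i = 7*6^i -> [7, 42, 252, 1512, 9072]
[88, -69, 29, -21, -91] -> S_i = Random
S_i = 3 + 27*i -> [3, 30, 57, 84, 111]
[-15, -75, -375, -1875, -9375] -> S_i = -15*5^i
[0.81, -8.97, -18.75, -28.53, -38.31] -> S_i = 0.81 + -9.78*i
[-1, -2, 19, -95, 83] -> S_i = Random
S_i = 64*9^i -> [64, 576, 5184, 46656, 419904]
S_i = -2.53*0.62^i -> [-2.53, -1.57, -0.97, -0.6, -0.37]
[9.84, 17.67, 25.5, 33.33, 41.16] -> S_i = 9.84 + 7.83*i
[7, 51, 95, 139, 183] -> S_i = 7 + 44*i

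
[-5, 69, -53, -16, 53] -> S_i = Random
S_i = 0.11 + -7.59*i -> [0.11, -7.48, -15.07, -22.66, -30.25]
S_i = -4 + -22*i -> [-4, -26, -48, -70, -92]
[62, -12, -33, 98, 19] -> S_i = Random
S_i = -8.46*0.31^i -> [-8.46, -2.62, -0.81, -0.25, -0.08]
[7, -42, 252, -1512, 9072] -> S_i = 7*-6^i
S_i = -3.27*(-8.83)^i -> [-3.27, 28.87, -254.96, 2251.28, -19878.82]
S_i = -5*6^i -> [-5, -30, -180, -1080, -6480]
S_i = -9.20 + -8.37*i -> [-9.2, -17.57, -25.94, -34.31, -42.68]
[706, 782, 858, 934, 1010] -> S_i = 706 + 76*i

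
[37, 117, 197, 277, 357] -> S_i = 37 + 80*i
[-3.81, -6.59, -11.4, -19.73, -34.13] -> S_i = -3.81*1.73^i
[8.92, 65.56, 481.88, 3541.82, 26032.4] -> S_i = 8.92*7.35^i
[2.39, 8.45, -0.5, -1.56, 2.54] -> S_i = Random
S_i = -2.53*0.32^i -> [-2.53, -0.81, -0.26, -0.08, -0.03]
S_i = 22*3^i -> [22, 66, 198, 594, 1782]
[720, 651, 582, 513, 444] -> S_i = 720 + -69*i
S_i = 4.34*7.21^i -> [4.34, 31.29, 225.61, 1626.66, 11728.18]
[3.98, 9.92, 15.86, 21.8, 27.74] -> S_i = 3.98 + 5.94*i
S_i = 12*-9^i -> [12, -108, 972, -8748, 78732]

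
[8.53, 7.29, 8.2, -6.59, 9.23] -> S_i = Random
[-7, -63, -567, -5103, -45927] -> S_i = -7*9^i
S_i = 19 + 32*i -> [19, 51, 83, 115, 147]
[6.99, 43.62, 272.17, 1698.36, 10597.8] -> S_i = 6.99*6.24^i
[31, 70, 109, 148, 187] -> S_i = 31 + 39*i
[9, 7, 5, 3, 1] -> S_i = 9 + -2*i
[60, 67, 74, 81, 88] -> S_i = 60 + 7*i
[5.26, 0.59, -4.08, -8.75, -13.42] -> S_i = 5.26 + -4.67*i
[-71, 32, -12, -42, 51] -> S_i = Random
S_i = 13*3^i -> [13, 39, 117, 351, 1053]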